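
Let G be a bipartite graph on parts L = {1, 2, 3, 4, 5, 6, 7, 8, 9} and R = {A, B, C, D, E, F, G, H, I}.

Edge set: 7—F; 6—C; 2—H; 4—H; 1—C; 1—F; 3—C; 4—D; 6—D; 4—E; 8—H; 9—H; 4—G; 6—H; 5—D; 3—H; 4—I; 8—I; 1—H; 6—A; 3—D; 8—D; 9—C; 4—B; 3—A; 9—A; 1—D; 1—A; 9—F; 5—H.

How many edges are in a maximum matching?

7

One maximum matching: 1–F, 2–H, 3–A, 4–G, 5–D, 6–C, 8–I.
The set {1, 2, 3, 5, 6, 7, 9} has only 5 neighbours ({A, C, D, F, H}), so by Hall's theorem at most 7 of the 9 left vertices can be matched.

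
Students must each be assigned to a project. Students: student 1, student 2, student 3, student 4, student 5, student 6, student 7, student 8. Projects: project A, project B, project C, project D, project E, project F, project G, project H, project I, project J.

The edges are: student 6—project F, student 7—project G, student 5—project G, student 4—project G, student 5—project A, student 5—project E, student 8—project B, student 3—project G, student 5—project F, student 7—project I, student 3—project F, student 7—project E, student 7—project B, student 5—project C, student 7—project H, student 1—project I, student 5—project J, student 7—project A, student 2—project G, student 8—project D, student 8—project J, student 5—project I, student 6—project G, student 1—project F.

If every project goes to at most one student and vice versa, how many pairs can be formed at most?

For example, pair student 1–project I, student 2–project G, student 3–project F, student 5–project C, student 7–project A, student 8–project J.
The set {student 2, student 3, student 4, student 6} has only 2 neighbours ({project F, project G}), so by Hall's theorem at most 6 of the 8 students can be matched.

6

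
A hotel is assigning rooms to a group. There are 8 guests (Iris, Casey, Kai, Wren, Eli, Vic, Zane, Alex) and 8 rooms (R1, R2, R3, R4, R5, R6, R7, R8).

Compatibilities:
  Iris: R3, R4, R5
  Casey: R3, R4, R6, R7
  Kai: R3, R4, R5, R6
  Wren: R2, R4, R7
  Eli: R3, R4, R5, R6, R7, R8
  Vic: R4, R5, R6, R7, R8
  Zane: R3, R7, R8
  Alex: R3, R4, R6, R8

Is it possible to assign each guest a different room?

No

The set {Iris, Casey, Kai, Eli, Vic, Zane, Alex} has only 6 neighbours ({R3, R4, R5, R6, R7, R8}), so by Hall's theorem at most 7 of the 8 guests can be matched.
Hence no matching covers every guest.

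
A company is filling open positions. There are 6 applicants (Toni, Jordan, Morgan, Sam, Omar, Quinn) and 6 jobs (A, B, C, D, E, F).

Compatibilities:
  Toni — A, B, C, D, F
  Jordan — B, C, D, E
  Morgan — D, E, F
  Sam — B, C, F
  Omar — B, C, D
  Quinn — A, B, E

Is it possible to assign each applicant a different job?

Yes

For example, pair Toni-A, Jordan-E, Morgan-D, Sam-F, Omar-C, Quinn-B.
Every applicant is matched, so this is a perfect matching.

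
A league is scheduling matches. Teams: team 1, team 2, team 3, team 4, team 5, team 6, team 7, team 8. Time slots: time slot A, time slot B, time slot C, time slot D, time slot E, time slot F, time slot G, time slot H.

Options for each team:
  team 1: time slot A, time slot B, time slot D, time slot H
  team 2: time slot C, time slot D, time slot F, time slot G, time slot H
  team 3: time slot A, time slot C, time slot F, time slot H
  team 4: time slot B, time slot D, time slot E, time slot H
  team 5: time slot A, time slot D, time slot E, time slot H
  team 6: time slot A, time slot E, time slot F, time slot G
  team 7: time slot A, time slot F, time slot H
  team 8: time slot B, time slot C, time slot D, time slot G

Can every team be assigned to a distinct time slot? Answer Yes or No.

Yes

A valid assignment of size 8: team 1-time slot B, team 2-time slot C, team 3-time slot F, team 4-time slot E, team 5-time slot H, team 6-time slot G, team 7-time slot A, team 8-time slot D.
All 8 teams are covered.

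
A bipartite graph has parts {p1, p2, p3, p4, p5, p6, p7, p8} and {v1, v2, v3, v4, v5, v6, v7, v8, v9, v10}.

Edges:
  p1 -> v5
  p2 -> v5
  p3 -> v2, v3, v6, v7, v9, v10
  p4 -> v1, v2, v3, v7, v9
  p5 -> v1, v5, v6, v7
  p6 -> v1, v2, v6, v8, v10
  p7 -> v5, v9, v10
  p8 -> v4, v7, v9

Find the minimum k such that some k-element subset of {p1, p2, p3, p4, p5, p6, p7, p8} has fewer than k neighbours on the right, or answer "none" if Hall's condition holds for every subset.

Take S = {p1, p2}. Its neighbourhood is {v5}, so |N(S)| = 1 < |S| = 2.
No single vertex violates Hall's condition since each has at least one neighbour, so 2 is the minimum.

2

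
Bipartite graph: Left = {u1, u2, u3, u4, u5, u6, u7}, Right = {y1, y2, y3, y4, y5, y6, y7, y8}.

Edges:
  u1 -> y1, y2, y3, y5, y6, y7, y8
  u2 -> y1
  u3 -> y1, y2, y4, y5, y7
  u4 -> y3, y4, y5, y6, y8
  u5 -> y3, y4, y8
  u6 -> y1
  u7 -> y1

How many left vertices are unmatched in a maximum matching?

For example, pair u1-y7, u2-y1, u3-y4, u4-y6, u5-y3.
The set {u2, u6, u7} has only 1 neighbour ({y1}), so by Hall's theorem at most 5 of the 7 left vertices can be matched.
That matches 5 of the 7, leaving 2 unmatched; no matching can do better.

2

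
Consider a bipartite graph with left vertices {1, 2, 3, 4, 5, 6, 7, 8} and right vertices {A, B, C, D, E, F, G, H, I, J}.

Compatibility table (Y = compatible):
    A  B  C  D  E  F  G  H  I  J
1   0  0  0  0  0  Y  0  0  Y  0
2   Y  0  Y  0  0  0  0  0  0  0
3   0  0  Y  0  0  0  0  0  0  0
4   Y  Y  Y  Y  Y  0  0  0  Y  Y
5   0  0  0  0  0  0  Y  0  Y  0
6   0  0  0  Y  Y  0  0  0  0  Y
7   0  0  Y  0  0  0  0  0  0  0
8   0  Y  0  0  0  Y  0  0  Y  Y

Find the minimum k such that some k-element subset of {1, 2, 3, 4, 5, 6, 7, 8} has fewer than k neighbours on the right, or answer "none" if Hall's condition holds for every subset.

Take S = {3, 7}. Its neighbourhood is {C}, so |N(S)| = 1 < |S| = 2.
No single vertex violates Hall's condition since each has at least one neighbour, so 2 is the minimum.

2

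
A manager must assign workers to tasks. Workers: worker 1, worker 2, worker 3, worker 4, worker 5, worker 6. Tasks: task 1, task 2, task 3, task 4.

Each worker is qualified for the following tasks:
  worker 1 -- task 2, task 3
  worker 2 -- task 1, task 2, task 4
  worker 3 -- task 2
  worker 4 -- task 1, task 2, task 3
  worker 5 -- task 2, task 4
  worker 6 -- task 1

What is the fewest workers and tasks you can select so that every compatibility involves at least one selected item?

4

{task 1, task 2, task 3, task 4} is a vertex cover of size 4: every edge has an endpoint in this set.
No smaller cover exists because worker 1–task 3, worker 2–task 4, worker 3–task 2, worker 4–task 1 is a matching of size 4, and a cover must include an endpoint of each of these disjoint edges (König's theorem).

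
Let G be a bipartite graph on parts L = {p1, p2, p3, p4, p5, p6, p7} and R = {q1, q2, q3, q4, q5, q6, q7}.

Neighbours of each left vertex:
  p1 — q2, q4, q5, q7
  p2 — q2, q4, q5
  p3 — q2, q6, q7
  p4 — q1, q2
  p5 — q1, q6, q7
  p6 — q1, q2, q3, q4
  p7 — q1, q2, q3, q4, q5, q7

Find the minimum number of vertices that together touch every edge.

{p1, p2, p3, p4, p5, p6, p7} is a vertex cover of size 7: every edge has an endpoint in this set.
No smaller cover exists because p1–q5, p2–q2, p3–q7, p4–q1, p5–q6, p6–q3, p7–q4 is a matching of size 7, and a cover must include an endpoint of each of these disjoint edges (König's theorem).

7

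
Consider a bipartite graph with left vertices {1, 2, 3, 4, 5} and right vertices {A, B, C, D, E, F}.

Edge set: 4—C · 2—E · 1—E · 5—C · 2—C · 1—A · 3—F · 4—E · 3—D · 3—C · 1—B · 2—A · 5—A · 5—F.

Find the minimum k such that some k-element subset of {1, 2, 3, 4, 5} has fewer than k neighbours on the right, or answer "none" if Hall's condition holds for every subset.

A matching saturating every left vertex exists, for instance 1→B, 2→A, 3→C, 4→E, 5→F.
By Hall's marriage theorem, this means |N(S)| ≥ |S| for every subset S, so no violating subset exists.

none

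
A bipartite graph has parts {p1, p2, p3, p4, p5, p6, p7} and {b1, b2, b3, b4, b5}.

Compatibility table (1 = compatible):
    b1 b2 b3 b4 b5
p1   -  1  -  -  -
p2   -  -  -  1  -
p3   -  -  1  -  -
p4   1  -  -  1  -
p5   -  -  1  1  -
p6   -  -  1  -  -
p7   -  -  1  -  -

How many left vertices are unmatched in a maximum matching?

One maximum matching: p1→b2, p2→b4, p3→b3, p4→b1.
The set {p2, p3, p5, p6, p7} has only 2 neighbours ({b3, b4}), so by Hall's theorem at most 4 of the 7 left vertices can be matched.
That matches 4 of the 7, leaving 3 unmatched; no matching can do better.

3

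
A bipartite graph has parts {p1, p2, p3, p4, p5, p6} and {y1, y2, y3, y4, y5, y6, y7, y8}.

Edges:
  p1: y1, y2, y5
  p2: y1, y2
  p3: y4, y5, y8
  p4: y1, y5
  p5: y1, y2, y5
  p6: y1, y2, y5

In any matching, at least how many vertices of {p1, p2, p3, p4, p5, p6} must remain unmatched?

2

One maximum matching: p1-y5, p2-y2, p3-y8, p4-y1.
The set {p1, p2, p4, p5, p6} has only 3 neighbours ({y1, y2, y5}), so by Hall's theorem at most 4 of the 6 left vertices can be matched.
That matches 4 of the 6, leaving 2 unmatched; no matching can do better.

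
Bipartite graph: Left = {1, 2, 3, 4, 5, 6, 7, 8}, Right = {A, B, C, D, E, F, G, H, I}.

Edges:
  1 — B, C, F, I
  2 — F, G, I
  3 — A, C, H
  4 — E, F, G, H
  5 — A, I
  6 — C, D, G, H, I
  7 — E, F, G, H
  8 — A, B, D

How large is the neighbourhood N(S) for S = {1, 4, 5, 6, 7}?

9

The union of neighbours of {1, 4, 5, 6, 7} is {A, B, C, D, E, F, G, H, I}, which has 9 elements.
Since |N(S)| = 9 ≥ |S| = 5, Hall's condition holds for this subset.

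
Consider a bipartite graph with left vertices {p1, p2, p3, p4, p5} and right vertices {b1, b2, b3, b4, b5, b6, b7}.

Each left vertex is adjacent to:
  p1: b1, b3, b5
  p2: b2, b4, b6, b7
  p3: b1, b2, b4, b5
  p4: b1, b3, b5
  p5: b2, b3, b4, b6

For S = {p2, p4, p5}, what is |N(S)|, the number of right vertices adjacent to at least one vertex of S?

The union of neighbours of {p2, p4, p5} is {b1, b2, b3, b4, b5, b6, b7}, which has 7 elements.
Since |N(S)| = 7 ≥ |S| = 3, Hall's condition holds for this subset.

7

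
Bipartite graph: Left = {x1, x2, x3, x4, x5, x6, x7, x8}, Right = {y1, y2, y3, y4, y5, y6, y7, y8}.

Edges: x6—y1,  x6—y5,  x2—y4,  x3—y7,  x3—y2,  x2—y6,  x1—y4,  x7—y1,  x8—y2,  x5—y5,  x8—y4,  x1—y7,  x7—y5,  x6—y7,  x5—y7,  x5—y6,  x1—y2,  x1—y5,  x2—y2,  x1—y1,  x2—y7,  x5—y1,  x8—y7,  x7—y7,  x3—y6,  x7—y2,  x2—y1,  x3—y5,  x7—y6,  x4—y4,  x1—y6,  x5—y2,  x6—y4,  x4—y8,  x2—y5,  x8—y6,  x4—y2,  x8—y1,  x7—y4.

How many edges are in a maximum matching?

For example, pair x1→y2, x2→y4, x3→y5, x4→y8, x5→y7, x6→y1, x7→y6.
The set {x1, x2, x3, x5, x6, x7, x8} has only 6 neighbours ({y1, y2, y4, y5, y6, y7}), so by Hall's theorem at most 7 of the 8 left vertices can be matched.

7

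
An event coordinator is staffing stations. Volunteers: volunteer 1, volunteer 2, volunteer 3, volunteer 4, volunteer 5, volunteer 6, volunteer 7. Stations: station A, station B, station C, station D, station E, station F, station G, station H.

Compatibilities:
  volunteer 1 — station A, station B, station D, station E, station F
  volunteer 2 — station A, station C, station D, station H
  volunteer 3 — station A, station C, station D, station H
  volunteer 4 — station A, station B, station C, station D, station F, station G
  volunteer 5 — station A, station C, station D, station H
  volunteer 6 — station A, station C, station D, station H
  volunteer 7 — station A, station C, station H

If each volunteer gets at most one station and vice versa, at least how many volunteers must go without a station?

One maximum matching: volunteer 1–station F, volunteer 2–station H, volunteer 3–station C, volunteer 4–station B, volunteer 5–station D, volunteer 6–station A.
The set {volunteer 2, volunteer 3, volunteer 5, volunteer 6, volunteer 7} has only 4 neighbours ({station A, station C, station D, station H}), so by Hall's theorem at most 6 of the 7 volunteers can be matched.
That matches 6 of the 7, leaving 1 unmatched; no matching can do better.

1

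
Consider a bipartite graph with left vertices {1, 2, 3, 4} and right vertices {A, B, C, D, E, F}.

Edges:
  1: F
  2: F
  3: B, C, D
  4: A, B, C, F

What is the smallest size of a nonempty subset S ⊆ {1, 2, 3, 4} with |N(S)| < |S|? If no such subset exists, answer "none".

Take S = {1, 2}. Its neighbourhood is {F}, so |N(S)| = 1 < |S| = 2.
No single vertex violates Hall's condition since each has at least one neighbour, so 2 is the minimum.

2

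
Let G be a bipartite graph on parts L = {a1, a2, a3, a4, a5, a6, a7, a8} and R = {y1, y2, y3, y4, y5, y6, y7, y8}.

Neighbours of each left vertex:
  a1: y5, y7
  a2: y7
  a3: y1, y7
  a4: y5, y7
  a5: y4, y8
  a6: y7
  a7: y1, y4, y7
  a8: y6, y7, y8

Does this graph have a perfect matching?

No

The set {a1, a2, a4, a6} has only 2 neighbours ({y5, y7}), so by Hall's theorem at most 6 of the 8 left vertices can be matched.
Hence no matching covers every left vertex.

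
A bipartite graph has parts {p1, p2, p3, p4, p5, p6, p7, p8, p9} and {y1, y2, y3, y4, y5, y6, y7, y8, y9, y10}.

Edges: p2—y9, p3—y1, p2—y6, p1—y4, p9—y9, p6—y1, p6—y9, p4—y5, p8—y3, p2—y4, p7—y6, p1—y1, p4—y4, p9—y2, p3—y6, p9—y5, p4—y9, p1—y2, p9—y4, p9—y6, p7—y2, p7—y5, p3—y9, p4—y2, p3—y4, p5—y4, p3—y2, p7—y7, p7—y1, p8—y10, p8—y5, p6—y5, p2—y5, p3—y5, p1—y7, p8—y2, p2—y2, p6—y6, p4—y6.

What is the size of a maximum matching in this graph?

8

For example, pair p1–y1, p2–y5, p3–y9, p4–y2, p5–y4, p6–y6, p7–y7, p8–y3.
The set {p1, p2, p3, p4, p5, p6, p7, p9} has only 7 neighbours ({y1, y2, y4, y5, y6, y7, y9}), so by Hall's theorem at most 8 of the 9 left vertices can be matched.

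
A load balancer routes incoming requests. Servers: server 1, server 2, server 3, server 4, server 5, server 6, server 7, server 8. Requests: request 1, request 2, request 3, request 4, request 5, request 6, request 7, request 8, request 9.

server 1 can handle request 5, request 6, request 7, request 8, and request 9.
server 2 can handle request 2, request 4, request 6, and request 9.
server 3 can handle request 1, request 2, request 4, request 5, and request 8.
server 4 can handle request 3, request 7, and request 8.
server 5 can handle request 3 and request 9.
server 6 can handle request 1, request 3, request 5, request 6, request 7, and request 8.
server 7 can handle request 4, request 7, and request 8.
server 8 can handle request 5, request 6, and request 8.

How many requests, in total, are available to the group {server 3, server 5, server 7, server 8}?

The union of neighbours of {server 3, server 5, server 7, server 8} is {request 1, request 2, request 3, request 4, request 5, request 6, request 7, request 8, request 9}, which has 9 elements.
Since |N(S)| = 9 ≥ |S| = 4, Hall's condition holds for this subset.

9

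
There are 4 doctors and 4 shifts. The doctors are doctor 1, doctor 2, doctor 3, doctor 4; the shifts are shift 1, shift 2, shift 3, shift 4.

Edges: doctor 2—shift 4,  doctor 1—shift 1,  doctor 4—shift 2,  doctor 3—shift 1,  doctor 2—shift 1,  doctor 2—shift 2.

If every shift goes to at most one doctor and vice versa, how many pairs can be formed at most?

A valid assignment of size 3: doctor 1-shift 1, doctor 2-shift 4, doctor 4-shift 2.
The set {doctor 1, doctor 3} has only 1 neighbour ({shift 1}), so by Hall's theorem at most 3 of the 4 doctors can be matched.

3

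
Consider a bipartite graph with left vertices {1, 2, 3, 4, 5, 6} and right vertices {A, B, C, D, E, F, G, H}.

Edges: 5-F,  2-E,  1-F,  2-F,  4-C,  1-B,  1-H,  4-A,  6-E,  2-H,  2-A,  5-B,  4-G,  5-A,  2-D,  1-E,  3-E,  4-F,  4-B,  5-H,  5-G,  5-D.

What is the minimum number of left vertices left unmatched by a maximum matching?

1

A valid assignment of size 5: 1→B, 2→H, 3→E, 4→A, 5→G.
The set {3, 6} has only 1 neighbour ({E}), so by Hall's theorem at most 5 of the 6 left vertices can be matched.
That matches 5 of the 6, leaving 1 unmatched; no matching can do better.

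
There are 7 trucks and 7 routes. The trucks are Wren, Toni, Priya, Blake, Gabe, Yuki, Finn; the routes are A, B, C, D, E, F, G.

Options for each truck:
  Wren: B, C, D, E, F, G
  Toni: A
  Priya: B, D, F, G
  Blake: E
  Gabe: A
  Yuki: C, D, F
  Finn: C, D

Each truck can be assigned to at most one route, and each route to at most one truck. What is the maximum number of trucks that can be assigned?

One maximum matching: Wren–G, Toni–A, Priya–B, Blake–E, Yuki–F, Finn–C.
The set {Toni, Gabe} has only 1 neighbour ({A}), so by Hall's theorem at most 6 of the 7 trucks can be matched.

6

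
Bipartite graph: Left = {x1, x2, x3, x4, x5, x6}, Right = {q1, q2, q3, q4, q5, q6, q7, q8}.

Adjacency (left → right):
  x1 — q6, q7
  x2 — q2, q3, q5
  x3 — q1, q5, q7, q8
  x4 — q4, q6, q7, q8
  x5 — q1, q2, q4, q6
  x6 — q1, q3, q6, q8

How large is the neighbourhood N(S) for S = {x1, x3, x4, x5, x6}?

8

The union of neighbours of {x1, x3, x4, x5, x6} is {q1, q2, q3, q4, q5, q6, q7, q8}, which has 8 elements.
Since |N(S)| = 8 ≥ |S| = 5, Hall's condition holds for this subset.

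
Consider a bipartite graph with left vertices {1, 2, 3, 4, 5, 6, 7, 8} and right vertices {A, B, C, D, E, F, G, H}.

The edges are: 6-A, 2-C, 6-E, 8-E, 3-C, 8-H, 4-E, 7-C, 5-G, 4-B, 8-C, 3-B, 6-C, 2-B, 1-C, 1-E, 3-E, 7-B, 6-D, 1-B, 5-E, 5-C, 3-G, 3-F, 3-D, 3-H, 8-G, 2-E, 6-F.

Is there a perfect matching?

No

The set {1, 2, 4, 7} has only 3 neighbours ({B, C, E}), so by Hall's theorem at most 7 of the 8 left vertices can be matched.
Hence no matching covers every left vertex.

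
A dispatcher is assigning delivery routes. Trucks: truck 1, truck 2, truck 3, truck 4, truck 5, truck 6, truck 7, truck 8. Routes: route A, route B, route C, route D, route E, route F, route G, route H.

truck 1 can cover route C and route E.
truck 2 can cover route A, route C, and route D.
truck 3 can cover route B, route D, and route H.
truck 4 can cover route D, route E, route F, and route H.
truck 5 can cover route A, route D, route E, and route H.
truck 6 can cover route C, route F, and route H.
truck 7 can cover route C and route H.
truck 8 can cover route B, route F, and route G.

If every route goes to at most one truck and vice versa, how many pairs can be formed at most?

One maximum matching: truck 1→route C, truck 2→route A, truck 3→route B, truck 4→route E, truck 5→route D, truck 6→route F, truck 7→route H, truck 8→route G.
This saturates every truck, so 8 is the maximum.

8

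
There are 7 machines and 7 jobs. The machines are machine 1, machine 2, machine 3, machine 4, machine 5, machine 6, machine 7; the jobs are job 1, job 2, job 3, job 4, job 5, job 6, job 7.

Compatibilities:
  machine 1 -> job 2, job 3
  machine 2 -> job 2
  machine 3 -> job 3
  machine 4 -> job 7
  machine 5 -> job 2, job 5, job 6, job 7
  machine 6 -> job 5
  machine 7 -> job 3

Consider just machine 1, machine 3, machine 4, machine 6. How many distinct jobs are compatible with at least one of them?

The union of neighbours of {machine 1, machine 3, machine 4, machine 6} is {job 2, job 3, job 5, job 7}, which has 4 elements.
Since |N(S)| = 4 ≥ |S| = 4, Hall's condition holds for this subset.

4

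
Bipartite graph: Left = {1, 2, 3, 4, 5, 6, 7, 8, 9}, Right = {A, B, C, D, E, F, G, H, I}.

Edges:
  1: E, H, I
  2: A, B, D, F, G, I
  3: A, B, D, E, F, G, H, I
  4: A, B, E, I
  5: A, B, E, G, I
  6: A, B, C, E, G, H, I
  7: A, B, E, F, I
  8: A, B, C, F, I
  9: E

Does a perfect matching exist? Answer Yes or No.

For example, pair 1→H, 2→D, 3→F, 4→I, 5→G, 6→C, 7→A, 8→B, 9→E.
All 9 left vertices are covered.

Yes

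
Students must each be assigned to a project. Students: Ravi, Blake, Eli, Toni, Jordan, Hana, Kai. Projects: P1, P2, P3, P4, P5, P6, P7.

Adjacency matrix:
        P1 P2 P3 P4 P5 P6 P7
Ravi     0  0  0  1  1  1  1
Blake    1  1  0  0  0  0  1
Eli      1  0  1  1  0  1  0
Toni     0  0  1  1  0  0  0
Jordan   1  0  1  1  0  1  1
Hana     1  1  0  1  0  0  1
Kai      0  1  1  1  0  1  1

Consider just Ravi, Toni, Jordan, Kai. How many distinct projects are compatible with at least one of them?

The union of neighbours of {Ravi, Toni, Jordan, Kai} is {P1, P2, P3, P4, P5, P6, P7}, which has 7 elements.
Since |N(S)| = 7 ≥ |S| = 4, Hall's condition holds for this subset.

7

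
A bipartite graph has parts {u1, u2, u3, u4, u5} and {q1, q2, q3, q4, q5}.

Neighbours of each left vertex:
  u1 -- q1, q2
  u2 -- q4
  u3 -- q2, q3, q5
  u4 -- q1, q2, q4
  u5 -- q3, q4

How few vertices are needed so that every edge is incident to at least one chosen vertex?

5

{u1, u2, u3, u4, u5} is a vertex cover of size 5: every edge has an endpoint in this set.
No smaller cover exists because u1–q1, u2–q4, u3–q5, u4–q2, u5–q3 is a matching of size 5, and a cover must include an endpoint of each of these disjoint edges (König's theorem).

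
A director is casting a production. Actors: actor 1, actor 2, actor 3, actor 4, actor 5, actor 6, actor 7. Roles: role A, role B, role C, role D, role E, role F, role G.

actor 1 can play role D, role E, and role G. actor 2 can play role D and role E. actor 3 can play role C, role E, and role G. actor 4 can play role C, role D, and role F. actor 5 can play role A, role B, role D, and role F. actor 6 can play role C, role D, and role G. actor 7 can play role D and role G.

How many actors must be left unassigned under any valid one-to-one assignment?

One maximum matching: actor 1-role D, actor 2-role E, actor 3-role C, actor 4-role F, actor 5-role B, actor 6-role G.
The set {actor 1, actor 2, actor 3, actor 6, actor 7} has only 4 neighbours ({role C, role D, role E, role G}), so by Hall's theorem at most 6 of the 7 actors can be matched.
That matches 6 of the 7, leaving 1 unmatched; no matching can do better.

1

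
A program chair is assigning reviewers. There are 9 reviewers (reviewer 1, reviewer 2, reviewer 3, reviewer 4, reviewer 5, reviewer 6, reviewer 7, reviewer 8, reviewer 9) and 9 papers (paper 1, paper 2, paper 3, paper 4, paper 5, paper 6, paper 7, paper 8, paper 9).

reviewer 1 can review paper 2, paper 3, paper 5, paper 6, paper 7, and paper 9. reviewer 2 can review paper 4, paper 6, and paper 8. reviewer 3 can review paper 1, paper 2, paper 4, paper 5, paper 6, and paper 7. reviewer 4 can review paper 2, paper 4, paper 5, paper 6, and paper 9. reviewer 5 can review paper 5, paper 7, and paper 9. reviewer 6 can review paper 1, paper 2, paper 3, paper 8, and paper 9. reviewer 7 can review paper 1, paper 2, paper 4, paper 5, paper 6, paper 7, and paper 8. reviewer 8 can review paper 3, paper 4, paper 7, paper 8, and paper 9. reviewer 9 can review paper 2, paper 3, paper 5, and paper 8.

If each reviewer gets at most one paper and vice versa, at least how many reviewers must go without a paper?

0

For example, pair reviewer 1-paper 5, reviewer 2-paper 6, reviewer 3-paper 1, reviewer 4-paper 9, reviewer 5-paper 7, reviewer 6-paper 3, reviewer 7-paper 2, reviewer 8-paper 4, reviewer 9-paper 8.
All 9 reviewers are matched, so no larger matching exists.
That matches 9 of the 9, leaving 0 unmatched; no matching can do better.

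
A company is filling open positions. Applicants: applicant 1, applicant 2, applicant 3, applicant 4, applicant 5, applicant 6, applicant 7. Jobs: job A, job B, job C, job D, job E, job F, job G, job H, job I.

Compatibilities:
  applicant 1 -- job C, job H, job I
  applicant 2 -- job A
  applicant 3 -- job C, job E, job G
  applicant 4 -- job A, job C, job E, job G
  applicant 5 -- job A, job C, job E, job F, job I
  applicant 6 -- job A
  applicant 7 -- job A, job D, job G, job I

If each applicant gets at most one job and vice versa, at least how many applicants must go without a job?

A valid assignment of size 6: applicant 1–job H, applicant 2–job A, applicant 3–job C, applicant 4–job E, applicant 5–job F, applicant 7–job G.
The set {applicant 2, applicant 6} has only 1 neighbour ({job A}), so by Hall's theorem at most 6 of the 7 applicants can be matched.
That matches 6 of the 7, leaving 1 unmatched; no matching can do better.

1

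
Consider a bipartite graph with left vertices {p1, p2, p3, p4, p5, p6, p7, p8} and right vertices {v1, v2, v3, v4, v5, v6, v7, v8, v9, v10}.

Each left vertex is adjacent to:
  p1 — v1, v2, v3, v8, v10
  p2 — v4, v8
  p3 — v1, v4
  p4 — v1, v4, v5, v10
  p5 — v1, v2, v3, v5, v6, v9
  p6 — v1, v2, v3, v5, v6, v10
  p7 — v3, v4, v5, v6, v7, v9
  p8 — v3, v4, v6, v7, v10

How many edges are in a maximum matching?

8

A valid assignment of size 8: p1→v3, p2→v8, p3→v4, p4→v5, p5→v2, p6→v1, p7→v6, p8→v10.
All 8 left vertices are matched, so no larger matching exists.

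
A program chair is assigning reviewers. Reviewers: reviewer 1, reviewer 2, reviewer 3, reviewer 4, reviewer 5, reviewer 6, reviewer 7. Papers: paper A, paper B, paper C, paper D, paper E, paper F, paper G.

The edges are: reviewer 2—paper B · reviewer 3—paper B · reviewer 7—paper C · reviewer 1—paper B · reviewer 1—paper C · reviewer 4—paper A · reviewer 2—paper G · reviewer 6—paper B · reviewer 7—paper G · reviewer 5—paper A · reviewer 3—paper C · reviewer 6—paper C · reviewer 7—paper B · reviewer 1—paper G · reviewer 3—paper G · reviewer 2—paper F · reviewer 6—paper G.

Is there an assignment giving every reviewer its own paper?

The set {reviewer 1, reviewer 3, reviewer 4, reviewer 5, reviewer 6, reviewer 7} has only 4 neighbours ({paper A, paper B, paper C, paper G}), so by Hall's theorem at most 5 of the 7 reviewers can be matched.
Hence no matching covers every reviewer.

No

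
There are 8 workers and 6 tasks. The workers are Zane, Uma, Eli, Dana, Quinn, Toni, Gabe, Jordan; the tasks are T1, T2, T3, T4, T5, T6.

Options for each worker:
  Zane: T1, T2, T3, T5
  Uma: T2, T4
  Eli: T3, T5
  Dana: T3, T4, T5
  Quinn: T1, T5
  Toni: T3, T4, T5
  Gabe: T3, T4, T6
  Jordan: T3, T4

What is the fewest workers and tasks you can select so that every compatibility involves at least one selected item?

{Gabe, T1, T2, T3, T4, T5} is a vertex cover of size 6: every edge has an endpoint in this set.
No smaller cover exists because Zane–T1, Uma–T2, Eli–T3, Dana–T4, Quinn–T5, Gabe–T6 is a matching of size 6, and a cover must include an endpoint of each of these disjoint edges (König's theorem).

6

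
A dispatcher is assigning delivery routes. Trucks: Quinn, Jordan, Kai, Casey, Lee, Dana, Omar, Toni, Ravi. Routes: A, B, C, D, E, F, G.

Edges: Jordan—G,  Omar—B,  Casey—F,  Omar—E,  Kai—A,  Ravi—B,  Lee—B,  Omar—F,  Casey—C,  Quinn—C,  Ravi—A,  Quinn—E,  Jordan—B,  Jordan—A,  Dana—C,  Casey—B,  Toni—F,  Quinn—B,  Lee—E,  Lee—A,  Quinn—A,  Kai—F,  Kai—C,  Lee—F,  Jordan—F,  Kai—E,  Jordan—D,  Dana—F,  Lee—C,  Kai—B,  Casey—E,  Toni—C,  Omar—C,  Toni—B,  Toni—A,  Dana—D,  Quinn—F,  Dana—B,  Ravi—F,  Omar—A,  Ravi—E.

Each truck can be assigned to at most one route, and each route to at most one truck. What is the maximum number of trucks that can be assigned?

7

One maximum matching: Quinn-E, Jordan-G, Kai-F, Casey-C, Lee-B, Dana-D, Omar-A.
The set {Quinn, Kai, Casey, Lee, Omar, Toni, Ravi} has only 5 neighbours ({A, B, C, E, F}), so by Hall's theorem at most 7 of the 9 trucks can be matched.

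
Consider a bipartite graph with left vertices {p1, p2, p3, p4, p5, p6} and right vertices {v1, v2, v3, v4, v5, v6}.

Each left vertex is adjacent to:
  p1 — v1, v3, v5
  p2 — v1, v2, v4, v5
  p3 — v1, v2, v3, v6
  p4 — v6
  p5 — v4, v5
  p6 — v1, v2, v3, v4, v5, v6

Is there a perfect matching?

For example, pair p1→v1, p2→v4, p3→v2, p4→v6, p5→v5, p6→v3.
All 6 left vertices are covered.

Yes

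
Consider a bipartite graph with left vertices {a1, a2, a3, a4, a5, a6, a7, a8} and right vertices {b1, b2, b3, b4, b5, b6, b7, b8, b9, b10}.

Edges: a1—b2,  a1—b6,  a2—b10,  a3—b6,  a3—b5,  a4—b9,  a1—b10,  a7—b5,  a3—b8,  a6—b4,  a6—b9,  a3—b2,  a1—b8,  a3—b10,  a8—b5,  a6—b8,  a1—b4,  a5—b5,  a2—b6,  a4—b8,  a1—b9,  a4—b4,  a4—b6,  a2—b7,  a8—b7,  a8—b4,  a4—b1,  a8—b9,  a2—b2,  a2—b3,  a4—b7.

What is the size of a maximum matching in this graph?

For example, pair a1-b4, a2-b6, a3-b2, a4-b1, a5-b5, a6-b8, a8-b7.
The set {a5, a7} has only 1 neighbour ({b5}), so by Hall's theorem at most 7 of the 8 left vertices can be matched.

7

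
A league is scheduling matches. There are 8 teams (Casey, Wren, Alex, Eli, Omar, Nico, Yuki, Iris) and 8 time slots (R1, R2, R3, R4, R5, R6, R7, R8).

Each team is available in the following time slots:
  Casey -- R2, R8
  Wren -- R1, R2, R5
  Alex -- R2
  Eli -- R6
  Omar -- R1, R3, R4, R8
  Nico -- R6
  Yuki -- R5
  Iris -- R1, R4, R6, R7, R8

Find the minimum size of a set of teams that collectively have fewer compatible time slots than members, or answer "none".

2

Take S = {Eli, Nico}. Its neighbourhood is {R6}, so |N(S)| = 1 < |S| = 2.
No single vertex violates Hall's condition since each has at least one neighbour, so 2 is the minimum.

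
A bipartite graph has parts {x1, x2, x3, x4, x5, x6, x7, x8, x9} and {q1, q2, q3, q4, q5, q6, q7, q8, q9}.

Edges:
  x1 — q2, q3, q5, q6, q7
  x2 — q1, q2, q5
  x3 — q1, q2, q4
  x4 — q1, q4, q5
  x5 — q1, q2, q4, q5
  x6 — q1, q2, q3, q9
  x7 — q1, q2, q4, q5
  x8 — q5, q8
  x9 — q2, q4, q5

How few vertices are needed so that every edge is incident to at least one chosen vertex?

7

{x1, x6, x8, q1, q2, q4, q5} is a vertex cover of size 7: every edge has an endpoint in this set.
No smaller cover exists because x1–q6, x2–q1, x3–q4, x4–q5, x5–q2, x6–q3, x8–q8 is a matching of size 7, and a cover must include an endpoint of each of these disjoint edges (König's theorem).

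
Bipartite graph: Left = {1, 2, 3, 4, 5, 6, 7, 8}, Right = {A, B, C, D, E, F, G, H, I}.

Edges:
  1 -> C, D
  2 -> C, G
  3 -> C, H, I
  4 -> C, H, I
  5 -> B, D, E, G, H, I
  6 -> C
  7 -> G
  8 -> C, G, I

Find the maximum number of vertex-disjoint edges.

6

For example, pair 1-D, 2-G, 3-I, 4-H, 5-E, 6-C.
The set {2, 3, 4, 6, 7, 8} has only 4 neighbours ({C, G, H, I}), so by Hall's theorem at most 6 of the 8 left vertices can be matched.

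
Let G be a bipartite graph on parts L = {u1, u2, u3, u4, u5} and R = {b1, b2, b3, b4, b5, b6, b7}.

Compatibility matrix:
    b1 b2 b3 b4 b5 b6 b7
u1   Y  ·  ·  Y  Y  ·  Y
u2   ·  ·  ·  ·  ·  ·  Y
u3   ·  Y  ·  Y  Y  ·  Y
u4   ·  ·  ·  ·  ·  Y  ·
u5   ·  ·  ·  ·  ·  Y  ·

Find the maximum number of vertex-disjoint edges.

A valid assignment of size 4: u1→b4, u2→b7, u3→b5, u4→b6.
The set {u4, u5} has only 1 neighbour ({b6}), so by Hall's theorem at most 4 of the 5 left vertices can be matched.

4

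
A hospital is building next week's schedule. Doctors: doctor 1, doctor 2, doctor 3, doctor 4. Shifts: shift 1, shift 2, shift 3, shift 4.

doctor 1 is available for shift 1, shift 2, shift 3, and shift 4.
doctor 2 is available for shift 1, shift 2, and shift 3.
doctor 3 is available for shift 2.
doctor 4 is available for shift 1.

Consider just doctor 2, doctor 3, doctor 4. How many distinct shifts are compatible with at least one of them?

3

The union of neighbours of {doctor 2, doctor 3, doctor 4} is {shift 1, shift 2, shift 3}, which has 3 elements.
Since |N(S)| = 3 ≥ |S| = 3, Hall's condition holds for this subset.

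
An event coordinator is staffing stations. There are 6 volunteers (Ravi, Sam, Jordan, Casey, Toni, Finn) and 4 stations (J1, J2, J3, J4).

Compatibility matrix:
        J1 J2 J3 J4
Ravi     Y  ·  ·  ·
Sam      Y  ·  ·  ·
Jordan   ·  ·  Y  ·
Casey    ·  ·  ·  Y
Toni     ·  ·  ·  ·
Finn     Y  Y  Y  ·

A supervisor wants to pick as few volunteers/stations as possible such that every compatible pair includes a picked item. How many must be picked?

4

{Jordan, Casey, Finn, J1} is a vertex cover of size 4: every edge has an endpoint in this set.
No smaller cover exists because Ravi–J1, Jordan–J3, Casey–J4, Finn–J2 is a matching of size 4, and a cover must include an endpoint of each of these disjoint edges (König's theorem).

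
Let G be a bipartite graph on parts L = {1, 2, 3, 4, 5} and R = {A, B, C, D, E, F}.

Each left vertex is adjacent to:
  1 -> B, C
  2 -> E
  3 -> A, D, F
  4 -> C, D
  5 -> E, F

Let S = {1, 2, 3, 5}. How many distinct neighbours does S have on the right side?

The union of neighbours of {1, 2, 3, 5} is {A, B, C, D, E, F}, which has 6 elements.
Since |N(S)| = 6 ≥ |S| = 4, Hall's condition holds for this subset.

6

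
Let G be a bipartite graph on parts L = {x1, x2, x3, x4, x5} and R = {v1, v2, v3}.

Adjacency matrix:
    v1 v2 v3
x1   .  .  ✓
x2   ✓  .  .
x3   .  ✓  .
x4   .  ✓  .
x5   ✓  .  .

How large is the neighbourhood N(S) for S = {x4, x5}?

The union of neighbours of {x4, x5} is {v1, v2}, which has 2 elements.
Since |N(S)| = 2 ≥ |S| = 2, Hall's condition holds for this subset.

2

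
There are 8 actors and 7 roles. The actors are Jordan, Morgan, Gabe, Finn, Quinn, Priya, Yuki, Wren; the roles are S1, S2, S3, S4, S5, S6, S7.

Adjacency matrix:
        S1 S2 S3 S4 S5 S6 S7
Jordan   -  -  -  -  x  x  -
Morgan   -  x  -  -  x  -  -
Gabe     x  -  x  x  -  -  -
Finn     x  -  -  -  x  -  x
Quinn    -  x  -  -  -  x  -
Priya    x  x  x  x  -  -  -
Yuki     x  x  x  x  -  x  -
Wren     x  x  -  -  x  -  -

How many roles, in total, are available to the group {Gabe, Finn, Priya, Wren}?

The union of neighbours of {Gabe, Finn, Priya, Wren} is {S1, S2, S3, S4, S5, S7}, which has 6 elements.
Since |N(S)| = 6 ≥ |S| = 4, Hall's condition holds for this subset.

6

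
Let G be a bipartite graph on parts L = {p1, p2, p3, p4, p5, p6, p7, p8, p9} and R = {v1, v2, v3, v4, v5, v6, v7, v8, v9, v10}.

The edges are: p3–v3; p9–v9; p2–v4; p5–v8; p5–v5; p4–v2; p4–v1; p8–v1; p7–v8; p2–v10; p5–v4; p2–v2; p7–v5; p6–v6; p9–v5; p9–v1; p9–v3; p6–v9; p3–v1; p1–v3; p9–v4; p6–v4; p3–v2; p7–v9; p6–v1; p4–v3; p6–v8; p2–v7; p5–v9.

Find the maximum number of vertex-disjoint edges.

For example, pair p1–v3, p2–v7, p3–v1, p4–v2, p5–v4, p6–v6, p7–v8, p9–v5.
The set {p1, p3, p4, p8} has only 3 neighbours ({v1, v2, v3}), so by Hall's theorem at most 8 of the 9 left vertices can be matched.

8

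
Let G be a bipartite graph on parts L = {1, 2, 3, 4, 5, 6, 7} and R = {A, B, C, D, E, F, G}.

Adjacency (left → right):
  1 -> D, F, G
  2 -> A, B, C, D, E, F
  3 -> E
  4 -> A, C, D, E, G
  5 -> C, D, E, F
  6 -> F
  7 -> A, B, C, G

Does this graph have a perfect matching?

Yes

A valid assignment of size 7: 1-D, 2-A, 3-E, 4-G, 5-C, 6-F, 7-B.
Every left vertex is matched, so this is a perfect matching.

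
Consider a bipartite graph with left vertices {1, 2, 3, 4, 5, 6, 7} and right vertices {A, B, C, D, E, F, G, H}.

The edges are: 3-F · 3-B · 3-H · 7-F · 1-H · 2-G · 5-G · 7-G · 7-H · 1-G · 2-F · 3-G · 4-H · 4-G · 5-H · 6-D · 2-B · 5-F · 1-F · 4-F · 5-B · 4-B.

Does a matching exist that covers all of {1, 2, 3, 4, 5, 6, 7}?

No

The set {1, 2, 3, 4, 5, 7} has only 4 neighbours ({B, F, G, H}), so by Hall's theorem at most 5 of the 7 left vertices can be matched.
Hence no matching covers every left vertex.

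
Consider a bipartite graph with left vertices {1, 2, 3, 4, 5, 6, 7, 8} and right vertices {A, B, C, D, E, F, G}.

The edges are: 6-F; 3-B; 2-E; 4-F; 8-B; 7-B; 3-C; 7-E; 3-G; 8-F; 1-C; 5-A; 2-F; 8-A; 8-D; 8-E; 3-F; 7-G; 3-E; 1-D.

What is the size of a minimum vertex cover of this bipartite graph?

The 7 edges 1–D, 2–E, 3–C, 4–F, 5–A, 7–G, 8–B form a matching, so any vertex cover needs at least 7 vertices (one per matched edge).
Conversely {1, 2, 3, 5, 7, 8, F} meets every edge and has exactly 7 vertices, so 7 is optimal.

7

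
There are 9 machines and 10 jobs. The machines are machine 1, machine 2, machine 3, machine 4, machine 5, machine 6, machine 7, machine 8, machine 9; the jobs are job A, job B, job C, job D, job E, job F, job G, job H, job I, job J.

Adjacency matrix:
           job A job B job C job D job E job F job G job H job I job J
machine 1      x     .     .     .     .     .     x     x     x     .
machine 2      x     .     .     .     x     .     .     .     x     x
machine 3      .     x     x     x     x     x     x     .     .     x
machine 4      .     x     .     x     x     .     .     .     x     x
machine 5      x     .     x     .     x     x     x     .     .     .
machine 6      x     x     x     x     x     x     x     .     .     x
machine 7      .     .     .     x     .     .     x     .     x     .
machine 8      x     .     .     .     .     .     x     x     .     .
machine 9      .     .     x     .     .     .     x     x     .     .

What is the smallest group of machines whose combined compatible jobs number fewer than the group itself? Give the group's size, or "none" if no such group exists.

none

A matching saturating every machine exists, for instance machine 1→job A, machine 2→job J, machine 3→job F, machine 4→job B, machine 5→job C, machine 6→job D, machine 7→job I, machine 8→job H, machine 9→job G.
By Hall's marriage theorem, this means |N(S)| ≥ |S| for every subset S, so no violating subset exists.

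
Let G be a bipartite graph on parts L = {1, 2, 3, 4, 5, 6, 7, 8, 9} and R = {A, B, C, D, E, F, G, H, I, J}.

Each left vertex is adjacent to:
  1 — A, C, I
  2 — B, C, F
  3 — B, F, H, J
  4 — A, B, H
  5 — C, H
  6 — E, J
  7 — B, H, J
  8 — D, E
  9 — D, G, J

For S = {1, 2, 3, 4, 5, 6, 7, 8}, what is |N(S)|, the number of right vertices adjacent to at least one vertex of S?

9

The union of neighbours of {1, 2, 3, 4, 5, 6, 7, 8} is {A, B, C, D, E, F, H, I, J}, which has 9 elements.
Since |N(S)| = 9 ≥ |S| = 8, Hall's condition holds for this subset.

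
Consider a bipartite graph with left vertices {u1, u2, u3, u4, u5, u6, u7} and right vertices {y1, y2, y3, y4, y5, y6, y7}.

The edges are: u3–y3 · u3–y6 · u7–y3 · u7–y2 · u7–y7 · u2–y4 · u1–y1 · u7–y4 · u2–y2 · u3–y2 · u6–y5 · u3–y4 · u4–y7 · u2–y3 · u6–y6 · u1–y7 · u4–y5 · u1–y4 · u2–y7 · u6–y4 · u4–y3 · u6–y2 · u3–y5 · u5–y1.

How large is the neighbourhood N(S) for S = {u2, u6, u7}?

6

The union of neighbours of {u2, u6, u7} is {y2, y3, y4, y5, y6, y7}, which has 6 elements.
Since |N(S)| = 6 ≥ |S| = 3, Hall's condition holds for this subset.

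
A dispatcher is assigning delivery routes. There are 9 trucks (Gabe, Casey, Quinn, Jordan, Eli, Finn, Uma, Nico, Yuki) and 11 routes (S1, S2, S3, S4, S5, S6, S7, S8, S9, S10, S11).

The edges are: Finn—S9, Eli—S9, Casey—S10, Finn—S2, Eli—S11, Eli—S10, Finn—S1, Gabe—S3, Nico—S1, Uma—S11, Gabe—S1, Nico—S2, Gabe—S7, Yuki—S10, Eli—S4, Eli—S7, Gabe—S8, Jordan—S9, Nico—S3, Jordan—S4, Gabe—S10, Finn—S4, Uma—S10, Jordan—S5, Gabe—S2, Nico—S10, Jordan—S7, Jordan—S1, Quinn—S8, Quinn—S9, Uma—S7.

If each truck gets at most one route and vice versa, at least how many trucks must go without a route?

For example, pair Gabe–S7, Casey–S10, Quinn–S8, Jordan–S1, Eli–S9, Finn–S4, Uma–S11, Nico–S2.
The set {Casey, Yuki} has only 1 neighbour ({S10}), so by Hall's theorem at most 8 of the 9 trucks can be matched.
That matches 8 of the 9, leaving 1 unmatched; no matching can do better.

1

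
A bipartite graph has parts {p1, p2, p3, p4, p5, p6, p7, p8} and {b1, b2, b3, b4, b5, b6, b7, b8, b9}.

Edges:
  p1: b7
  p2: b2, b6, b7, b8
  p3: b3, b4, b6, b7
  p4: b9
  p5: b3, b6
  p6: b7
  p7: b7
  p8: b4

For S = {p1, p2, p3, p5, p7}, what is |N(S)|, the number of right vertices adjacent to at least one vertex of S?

6

The union of neighbours of {p1, p2, p3, p5, p7} is {b2, b3, b4, b6, b7, b8}, which has 6 elements.
Since |N(S)| = 6 ≥ |S| = 5, Hall's condition holds for this subset.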